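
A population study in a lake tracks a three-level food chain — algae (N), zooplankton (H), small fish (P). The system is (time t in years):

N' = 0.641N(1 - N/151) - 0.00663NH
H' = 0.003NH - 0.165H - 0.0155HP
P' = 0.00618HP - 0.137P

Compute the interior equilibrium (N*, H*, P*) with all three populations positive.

From dP/dt = 0: 0.00618H* = 0.137, so H* = 22.2.
From dN/dt = 0: 0.641(1 - N*/151) = 0.00663·22.2, giving N* = 151·(1 - 0.229) = 116.
From dH/dt = 0: 0.003·116 - 0.165 = 0.0155P*, so P* = 0.184/0.0155 = 11.9.

N* ≈ 116, H* ≈ 22.2, P* ≈ 11.9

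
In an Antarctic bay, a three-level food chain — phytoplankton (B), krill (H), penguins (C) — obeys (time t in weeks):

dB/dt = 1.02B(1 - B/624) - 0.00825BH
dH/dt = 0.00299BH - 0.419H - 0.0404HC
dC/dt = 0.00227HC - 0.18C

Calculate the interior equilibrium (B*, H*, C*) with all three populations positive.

B* ≈ 224, H* ≈ 79.3, C* ≈ 6.19

From dC/dt = 0: 0.00227H* = 0.18, so H* = 79.3.
From dB/dt = 0: 1.02(1 - B*/624) = 0.00825·79.3, giving B* = 624·(1 - 0.641) = 224.
From dH/dt = 0: 0.00299·224 - 0.419 = 0.0404C*, so C* = 0.25/0.0404 = 6.19.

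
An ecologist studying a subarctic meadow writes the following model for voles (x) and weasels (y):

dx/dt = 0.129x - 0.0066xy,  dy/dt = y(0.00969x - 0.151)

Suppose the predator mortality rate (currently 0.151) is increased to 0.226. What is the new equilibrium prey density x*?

At the interior fixed point, setting dy/dt = 0 with y > 0 fixes x* = (predator death rate)/(xy coefficient) — independent of the other coefficients.
With the change, x* = 0.226/0.00969 = 23.3; it rises from 15.6.

x* ≈ 23.3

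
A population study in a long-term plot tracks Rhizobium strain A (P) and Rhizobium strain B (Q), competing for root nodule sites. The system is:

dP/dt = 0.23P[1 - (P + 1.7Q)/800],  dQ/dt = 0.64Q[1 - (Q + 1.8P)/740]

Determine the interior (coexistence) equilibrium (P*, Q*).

Setting both brackets to zero gives the nullclines P + 1.7Q = 800 and 1.8P + Q = 740.
Substituting Q = 740 - 1.8P into the first: P(1 - 1.7·1.8) = 800 - 1.7·740.
So P* = -458/-2.06 = 222, and then Q* = 740 - 1.8·222 = 340.

P* ≈ 222, Q* ≈ 340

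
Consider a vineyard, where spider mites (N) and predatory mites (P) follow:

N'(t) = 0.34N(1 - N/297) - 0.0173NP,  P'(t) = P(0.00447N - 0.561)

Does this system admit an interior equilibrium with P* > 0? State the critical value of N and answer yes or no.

Threshold N = 126; K > 126, so yes, the predator persists.

The predator equation gives dP/dt > 0 only when N > 0.561/0.00447 = 126.
Without the predator, N → K = 297. Since 297 > 126, the predator can invade and persist.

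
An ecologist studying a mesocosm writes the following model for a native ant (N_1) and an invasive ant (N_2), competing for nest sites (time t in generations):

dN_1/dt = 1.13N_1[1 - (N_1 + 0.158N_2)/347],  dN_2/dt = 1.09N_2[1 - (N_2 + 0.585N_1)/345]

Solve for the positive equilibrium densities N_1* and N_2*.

Setting both brackets to zero gives the nullclines N_1 + 0.158N_2 = 347 and 0.585N_1 + N_2 = 345.
Substituting N_2 = 345 - 0.585N_1 into the first: N_1(1 - 0.158·0.585) = 347 - 0.158·345.
So N_1* = 292/0.908 = 322, and then N_2* = 345 - 0.585·322 = 156.

N_1* ≈ 322, N_2* ≈ 156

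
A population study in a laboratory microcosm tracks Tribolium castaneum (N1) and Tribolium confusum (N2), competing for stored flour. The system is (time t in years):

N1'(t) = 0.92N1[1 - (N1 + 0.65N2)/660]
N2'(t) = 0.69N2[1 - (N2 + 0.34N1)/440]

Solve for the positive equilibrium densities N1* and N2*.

Setting both brackets to zero gives the nullclines N1 + 0.65N2 = 660 and 0.34N1 + N2 = 440.
Substituting N2 = 440 - 0.34N1 into the first: N1(1 - 0.65·0.34) = 660 - 0.65·440.
So N1* = 374/0.779 = 480, and then N2* = 440 - 0.34·480 = 277.

N1* ≈ 480, N2* ≈ 277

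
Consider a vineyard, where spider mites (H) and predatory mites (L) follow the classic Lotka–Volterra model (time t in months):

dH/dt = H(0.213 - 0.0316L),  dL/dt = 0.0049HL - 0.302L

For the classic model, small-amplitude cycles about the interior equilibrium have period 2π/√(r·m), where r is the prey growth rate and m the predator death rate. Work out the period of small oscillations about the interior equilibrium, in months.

Here r = 0.213 and m = 0.302, so r·m = 0.0643.
ω = √0.0643 = 0.254 per month, hence T = 2π/ω ≈ 24.8 months.

T ≈ 24.8 months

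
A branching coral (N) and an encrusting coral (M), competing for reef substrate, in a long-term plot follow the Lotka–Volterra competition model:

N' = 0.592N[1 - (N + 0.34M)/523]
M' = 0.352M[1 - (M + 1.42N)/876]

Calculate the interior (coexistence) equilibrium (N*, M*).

Setting both brackets to zero gives the nullclines N + 0.34M = 523 and 1.42N + M = 876.
Substituting M = 876 - 1.42N into the first: N(1 - 0.34·1.42) = 523 - 0.34·876.
So N* = 225/0.517 = 435, and then M* = 876 - 1.42·435 = 258.

N* ≈ 435, M* ≈ 258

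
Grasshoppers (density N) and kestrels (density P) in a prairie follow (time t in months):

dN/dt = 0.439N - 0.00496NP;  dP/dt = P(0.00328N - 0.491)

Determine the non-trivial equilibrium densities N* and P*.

N* ≈ 150, P* ≈ 88.5

Set dP/dt = 0 with P > 0: 0.00328N - 0.491 = 0, so N* = 0.491/0.00328 = 150.
Set dN/dt = 0 with N > 0: 0.439 - 0.00496P = 0, so P* = 0.439/0.00496 = 88.5.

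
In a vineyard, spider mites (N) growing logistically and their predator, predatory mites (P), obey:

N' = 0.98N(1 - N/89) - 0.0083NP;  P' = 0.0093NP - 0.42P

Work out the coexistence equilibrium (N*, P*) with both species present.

From dP/dt = 0 with P > 0: 0.0093N* = 0.42, so N* = 45.2.
Substitute into dN/dt = 0: 0.98(1 - 45.2/89) = 0.0083P*.
The bracket is 0.493, giving P* = 0.483/0.0083 = 58.2.

N* ≈ 45.2, P* ≈ 58.2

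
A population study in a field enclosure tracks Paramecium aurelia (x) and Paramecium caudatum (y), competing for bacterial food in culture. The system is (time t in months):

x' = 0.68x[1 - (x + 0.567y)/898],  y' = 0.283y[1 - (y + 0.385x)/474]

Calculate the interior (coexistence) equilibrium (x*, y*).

Setting both brackets to zero gives the nullclines x + 0.567y = 898 and 0.385x + y = 474.
Substituting y = 474 - 0.385x into the first: x(1 - 0.567·0.385) = 898 - 0.567·474.
So x* = 629/0.782 = 805, and then y* = 474 - 0.385·805 = 164.

x* ≈ 805, y* ≈ 164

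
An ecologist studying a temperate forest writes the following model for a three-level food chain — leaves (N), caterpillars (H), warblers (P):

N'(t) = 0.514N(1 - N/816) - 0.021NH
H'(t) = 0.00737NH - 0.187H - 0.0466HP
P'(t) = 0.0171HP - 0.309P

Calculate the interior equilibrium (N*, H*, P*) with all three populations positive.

From dP/dt = 0: 0.0171H* = 0.309, so H* = 18.1.
From dN/dt = 0: 0.514(1 - N*/816) = 0.021·18.1, giving N* = 816·(1 - 0.738) = 214.
From dH/dt = 0: 0.00737·214 - 0.187 = 0.0466P*, so P* = 1.39/0.0466 = 29.8.

N* ≈ 214, H* ≈ 18.1, P* ≈ 29.8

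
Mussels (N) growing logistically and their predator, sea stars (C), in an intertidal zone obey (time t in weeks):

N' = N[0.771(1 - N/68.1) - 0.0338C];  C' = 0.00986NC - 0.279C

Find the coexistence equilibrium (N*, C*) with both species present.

N* ≈ 28.3, C* ≈ 13.3

From dC/dt = 0 with C > 0: 0.00986N* = 0.279, so N* = 28.3.
Substitute into dN/dt = 0: 0.771(1 - 28.3/68.1) = 0.0338C*.
The bracket is 0.584, giving C* = 0.451/0.0338 = 13.3.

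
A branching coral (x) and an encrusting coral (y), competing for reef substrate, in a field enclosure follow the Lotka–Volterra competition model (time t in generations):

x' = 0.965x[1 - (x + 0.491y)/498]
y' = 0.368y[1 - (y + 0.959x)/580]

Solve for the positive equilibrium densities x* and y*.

x* ≈ 403, y* ≈ 194

Setting both brackets to zero gives the nullclines x + 0.491y = 498 and 0.959x + y = 580.
Substituting y = 580 - 0.959x into the first: x(1 - 0.491·0.959) = 498 - 0.491·580.
So x* = 213/0.529 = 403, and then y* = 580 - 0.959·403 = 194.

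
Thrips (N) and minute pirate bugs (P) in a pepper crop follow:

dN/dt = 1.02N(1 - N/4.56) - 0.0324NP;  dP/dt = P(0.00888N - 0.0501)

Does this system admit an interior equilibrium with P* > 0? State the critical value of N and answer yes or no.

Threshold N = 5.64; K < 5.64, so no, the predator goes extinct.

The predator equation gives dP/dt > 0 only when N > 0.0501/0.00888 = 5.64.
Without the predator, N → K = 4.56. Since 4.56 < 5.64, the predator cannot invade.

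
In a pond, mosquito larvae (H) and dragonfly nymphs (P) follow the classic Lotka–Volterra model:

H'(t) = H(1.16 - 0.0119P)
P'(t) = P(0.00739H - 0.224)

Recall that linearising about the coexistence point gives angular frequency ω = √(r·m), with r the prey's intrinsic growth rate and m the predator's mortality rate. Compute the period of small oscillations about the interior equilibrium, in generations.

Here r = 1.16 and m = 0.224, so r·m = 0.26.
ω = √0.26 = 0.51 per generation, hence T = 2π/ω ≈ 12.3 generations.

T ≈ 12.3 generations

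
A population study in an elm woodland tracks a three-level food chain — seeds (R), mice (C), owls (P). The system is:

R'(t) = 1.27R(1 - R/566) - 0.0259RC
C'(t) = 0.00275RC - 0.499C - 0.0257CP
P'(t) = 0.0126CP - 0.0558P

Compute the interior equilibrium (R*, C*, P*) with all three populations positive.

From dP/dt = 0: 0.0126C* = 0.0558, so C* = 4.43.
From dR/dt = 0: 1.27(1 - R*/566) = 0.0259·4.43, giving R* = 566·(1 - 0.0903) = 515.
From dC/dt = 0: 0.00275·515 - 0.499 = 0.0257P*, so P* = 0.917/0.0257 = 35.7.

R* ≈ 515, C* ≈ 4.43, P* ≈ 35.7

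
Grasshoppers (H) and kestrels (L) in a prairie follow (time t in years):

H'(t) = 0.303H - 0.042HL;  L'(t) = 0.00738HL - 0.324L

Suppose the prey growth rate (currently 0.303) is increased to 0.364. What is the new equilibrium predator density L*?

L* ≈ 8.67

At the interior fixed point, setting dH/dt = 0 with H > 0 fixes L* = (prey growth rate)/(HL coefficient) — independent of the other coefficients.
With the change, L* = 0.364/0.042 = 8.67; it rises from 7.21.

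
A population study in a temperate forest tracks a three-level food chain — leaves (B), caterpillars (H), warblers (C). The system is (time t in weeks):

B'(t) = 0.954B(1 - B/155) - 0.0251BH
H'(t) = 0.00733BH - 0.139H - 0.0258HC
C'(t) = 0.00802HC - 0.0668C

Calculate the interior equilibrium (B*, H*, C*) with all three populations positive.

B* ≈ 121, H* ≈ 8.33, C* ≈ 29

From dC/dt = 0: 0.00802H* = 0.0668, so H* = 8.33.
From dB/dt = 0: 0.954(1 - B*/155) = 0.0251·8.33, giving B* = 155·(1 - 0.219) = 121.
From dH/dt = 0: 0.00733·121 - 0.139 = 0.0258C*, so C* = 0.748/0.0258 = 29.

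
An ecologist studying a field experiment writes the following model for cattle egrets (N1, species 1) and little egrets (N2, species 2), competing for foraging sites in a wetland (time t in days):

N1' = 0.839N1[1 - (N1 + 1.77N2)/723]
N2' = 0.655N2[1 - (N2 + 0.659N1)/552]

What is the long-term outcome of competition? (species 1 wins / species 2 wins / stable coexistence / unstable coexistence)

species 2 excludes species 1

Compare the nullcline intercepts: K1/α12 = 723/1.77 = 408 < K2 = 552; K2/α21 = 552/0.659 = 838 > K1 = 723.
Since the inequalities point opposite ways, species 2 can invade but species 1 cannot.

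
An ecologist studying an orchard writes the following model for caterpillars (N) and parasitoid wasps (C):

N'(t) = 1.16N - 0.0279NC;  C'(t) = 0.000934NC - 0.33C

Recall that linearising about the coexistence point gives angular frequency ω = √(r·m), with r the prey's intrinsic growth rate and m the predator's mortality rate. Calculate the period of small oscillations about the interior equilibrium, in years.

Here r = 1.16 and m = 0.33, so r·m = 0.383.
ω = √0.383 = 0.619 per year, hence T = 2π/ω ≈ 10.2 years.

T ≈ 10.2 years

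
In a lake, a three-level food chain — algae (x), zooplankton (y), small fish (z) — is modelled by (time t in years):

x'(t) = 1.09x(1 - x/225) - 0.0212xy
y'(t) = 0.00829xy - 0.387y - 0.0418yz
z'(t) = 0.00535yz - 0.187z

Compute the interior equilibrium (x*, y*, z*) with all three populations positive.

From dz/dt = 0: 0.00535y* = 0.187, so y* = 35.
From dx/dt = 0: 1.09(1 - x*/225) = 0.0212·35, giving x* = 225·(1 - 0.68) = 72.
From dy/dt = 0: 0.00829·72 - 0.387 = 0.0418z*, so z* = 0.21/0.0418 = 5.03.

x* ≈ 72, y* ≈ 35, z* ≈ 5.03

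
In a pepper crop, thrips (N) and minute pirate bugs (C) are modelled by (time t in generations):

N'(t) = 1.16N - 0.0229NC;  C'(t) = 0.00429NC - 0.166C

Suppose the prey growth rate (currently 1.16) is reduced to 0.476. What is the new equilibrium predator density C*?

At the interior fixed point, setting dN/dt = 0 with N > 0 fixes C* = (prey growth rate)/(NC coefficient) — independent of the other coefficients.
With the change, C* = 0.476/0.0229 = 20.8; it falls from 50.7.

C* ≈ 20.8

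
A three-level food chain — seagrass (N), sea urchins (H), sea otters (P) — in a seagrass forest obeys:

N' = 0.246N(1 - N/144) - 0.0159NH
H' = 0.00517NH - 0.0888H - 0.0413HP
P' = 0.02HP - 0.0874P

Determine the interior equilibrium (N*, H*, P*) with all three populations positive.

N* ≈ 103, H* ≈ 4.37, P* ≈ 10.8

From dP/dt = 0: 0.02H* = 0.0874, so H* = 4.37.
From dN/dt = 0: 0.246(1 - N*/144) = 0.0159·4.37, giving N* = 144·(1 - 0.282) = 103.
From dH/dt = 0: 0.00517·103 - 0.0888 = 0.0413P*, so P* = 0.445/0.0413 = 10.8.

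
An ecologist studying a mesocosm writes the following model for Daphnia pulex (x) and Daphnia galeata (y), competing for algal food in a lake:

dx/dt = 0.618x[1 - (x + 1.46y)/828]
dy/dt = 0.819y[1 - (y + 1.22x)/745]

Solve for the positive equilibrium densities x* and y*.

Setting both brackets to zero gives the nullclines x + 1.46y = 828 and 1.22x + y = 745.
Substituting y = 745 - 1.22x into the first: x(1 - 1.46·1.22) = 828 - 1.46·745.
So x* = -260/-0.781 = 332, and then y* = 745 - 1.22·332 = 339.

x* ≈ 332, y* ≈ 339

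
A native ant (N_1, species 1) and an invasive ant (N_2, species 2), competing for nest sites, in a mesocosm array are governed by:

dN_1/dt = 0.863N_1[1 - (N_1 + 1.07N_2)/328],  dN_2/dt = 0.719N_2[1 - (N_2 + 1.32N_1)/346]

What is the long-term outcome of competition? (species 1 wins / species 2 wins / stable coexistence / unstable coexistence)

unstable coexistence (outcome depends on initial conditions)

Compare the nullcline intercepts: K1/α12 = 328/1.07 = 307 < K2 = 346; K2/α21 = 346/1.32 = 262 < K1 = 328.
Since both are reversed, neither can invade when rare; the interior point is a saddle.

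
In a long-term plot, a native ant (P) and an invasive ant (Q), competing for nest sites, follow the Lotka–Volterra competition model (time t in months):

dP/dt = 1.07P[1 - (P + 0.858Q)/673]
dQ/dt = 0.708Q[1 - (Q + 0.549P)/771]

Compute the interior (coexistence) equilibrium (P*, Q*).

P* ≈ 21.7, Q* ≈ 759

Setting both brackets to zero gives the nullclines P + 0.858Q = 673 and 0.549P + Q = 771.
Substituting Q = 771 - 0.549P into the first: P(1 - 0.858·0.549) = 673 - 0.858·771.
So P* = 11.5/0.529 = 21.7, and then Q* = 771 - 0.549·21.7 = 759.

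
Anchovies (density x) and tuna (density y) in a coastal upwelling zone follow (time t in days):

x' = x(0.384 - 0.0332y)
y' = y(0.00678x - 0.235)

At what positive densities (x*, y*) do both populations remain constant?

x* ≈ 34.7, y* ≈ 11.6

Set dy/dt = 0 with y > 0: 0.00678x - 0.235 = 0, so x* = 0.235/0.00678 = 34.7.
Set dx/dt = 0 with x > 0: 0.384 - 0.0332y = 0, so y* = 0.384/0.0332 = 11.6.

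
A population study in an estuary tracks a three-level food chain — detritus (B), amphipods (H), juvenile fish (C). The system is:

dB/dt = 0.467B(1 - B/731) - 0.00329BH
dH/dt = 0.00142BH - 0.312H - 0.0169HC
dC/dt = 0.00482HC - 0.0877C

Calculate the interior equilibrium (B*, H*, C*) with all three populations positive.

B* ≈ 637, H* ≈ 18.2, C* ≈ 35.1

From dC/dt = 0: 0.00482H* = 0.0877, so H* = 18.2.
From dB/dt = 0: 0.467(1 - B*/731) = 0.00329·18.2, giving B* = 731·(1 - 0.128) = 637.
From dH/dt = 0: 0.00142·637 - 0.312 = 0.0169C*, so C* = 0.593/0.0169 = 35.1.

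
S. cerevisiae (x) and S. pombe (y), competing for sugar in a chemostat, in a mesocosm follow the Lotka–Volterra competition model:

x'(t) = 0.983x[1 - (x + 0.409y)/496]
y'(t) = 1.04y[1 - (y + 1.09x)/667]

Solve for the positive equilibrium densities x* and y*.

x* ≈ 403, y* ≈ 228

Setting both brackets to zero gives the nullclines x + 0.409y = 496 and 1.09x + y = 667.
Substituting y = 667 - 1.09x into the first: x(1 - 0.409·1.09) = 496 - 0.409·667.
So x* = 223/0.554 = 403, and then y* = 667 - 1.09·403 = 228.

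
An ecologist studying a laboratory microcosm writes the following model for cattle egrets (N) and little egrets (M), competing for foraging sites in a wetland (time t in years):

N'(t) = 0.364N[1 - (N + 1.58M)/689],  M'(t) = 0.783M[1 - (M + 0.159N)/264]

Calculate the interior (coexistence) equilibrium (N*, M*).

N* ≈ 363, M* ≈ 206

Setting both brackets to zero gives the nullclines N + 1.58M = 689 and 0.159N + M = 264.
Substituting M = 264 - 0.159N into the first: N(1 - 1.58·0.159) = 689 - 1.58·264.
So N* = 272/0.749 = 363, and then M* = 264 - 0.159·363 = 206.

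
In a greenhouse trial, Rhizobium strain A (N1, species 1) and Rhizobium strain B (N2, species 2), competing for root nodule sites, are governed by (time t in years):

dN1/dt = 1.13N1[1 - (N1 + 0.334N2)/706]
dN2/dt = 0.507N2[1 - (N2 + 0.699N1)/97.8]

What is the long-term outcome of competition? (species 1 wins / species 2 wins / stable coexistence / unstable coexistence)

species 1 excludes species 2

Compare the nullcline intercepts: K1/α12 = 706/0.334 = 2110 > K2 = 97.8; K2/α21 = 97.8/0.699 = 140 < K1 = 706.
Since the inequalities point opposite ways, species 1 can invade but species 2 cannot.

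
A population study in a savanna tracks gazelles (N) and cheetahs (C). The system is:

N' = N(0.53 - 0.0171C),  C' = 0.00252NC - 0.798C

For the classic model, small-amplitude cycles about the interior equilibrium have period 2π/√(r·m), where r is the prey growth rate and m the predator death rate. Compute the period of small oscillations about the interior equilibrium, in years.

Here r = 0.53 and m = 0.798, so r·m = 0.423.
ω = √0.423 = 0.65 per year, hence T = 2π/ω ≈ 9.66 years.

T ≈ 9.66 years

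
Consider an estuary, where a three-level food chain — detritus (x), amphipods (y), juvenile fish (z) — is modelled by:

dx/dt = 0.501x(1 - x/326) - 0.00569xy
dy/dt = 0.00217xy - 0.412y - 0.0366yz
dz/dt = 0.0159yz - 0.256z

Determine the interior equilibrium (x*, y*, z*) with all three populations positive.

x* ≈ 266, y* ≈ 16.1, z* ≈ 4.54

From dz/dt = 0: 0.0159y* = 0.256, so y* = 16.1.
From dx/dt = 0: 0.501(1 - x*/326) = 0.00569·16.1, giving x* = 326·(1 - 0.183) = 266.
From dy/dt = 0: 0.00217·266 - 0.412 = 0.0366z*, so z* = 0.166/0.0366 = 4.54.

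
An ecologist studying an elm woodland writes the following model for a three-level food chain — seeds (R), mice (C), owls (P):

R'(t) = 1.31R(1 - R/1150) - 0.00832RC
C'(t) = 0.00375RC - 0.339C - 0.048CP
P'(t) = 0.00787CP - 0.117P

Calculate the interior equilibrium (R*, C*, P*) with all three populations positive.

R* ≈ 1040, C* ≈ 14.9, P* ≈ 74.3

From dP/dt = 0: 0.00787C* = 0.117, so C* = 14.9.
From dR/dt = 0: 1.31(1 - R*/1150) = 0.00832·14.9, giving R* = 1150·(1 - 0.0944) = 1040.
From dC/dt = 0: 0.00375·1040 - 0.339 = 0.048P*, so P* = 3.57/0.048 = 74.3.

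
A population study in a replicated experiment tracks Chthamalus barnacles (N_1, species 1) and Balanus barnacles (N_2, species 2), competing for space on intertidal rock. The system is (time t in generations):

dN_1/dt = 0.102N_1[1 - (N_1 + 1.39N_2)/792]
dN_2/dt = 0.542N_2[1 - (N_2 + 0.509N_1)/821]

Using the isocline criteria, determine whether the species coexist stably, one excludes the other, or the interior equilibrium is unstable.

Compare the nullcline intercepts: K1/α12 = 792/1.39 = 570 < K2 = 821; K2/α21 = 821/0.509 = 1610 > K1 = 792.
Since the inequalities point opposite ways, species 2 can invade but species 1 cannot.

species 2 excludes species 1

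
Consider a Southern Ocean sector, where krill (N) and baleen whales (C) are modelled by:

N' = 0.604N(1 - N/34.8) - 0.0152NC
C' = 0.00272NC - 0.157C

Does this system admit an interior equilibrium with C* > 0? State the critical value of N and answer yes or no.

The predator equation gives dC/dt > 0 only when N > 0.157/0.00272 = 57.7.
Without the predator, N → K = 34.8. Since 34.8 < 57.7, the predator cannot invade.

Threshold N = 57.7; K < 57.7, so no, the predator goes extinct.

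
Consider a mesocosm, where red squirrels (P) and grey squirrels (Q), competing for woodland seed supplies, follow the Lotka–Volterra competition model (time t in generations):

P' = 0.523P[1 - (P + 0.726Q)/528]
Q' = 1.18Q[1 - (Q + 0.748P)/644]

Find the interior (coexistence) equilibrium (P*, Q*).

P* ≈ 132, Q* ≈ 545

Setting both brackets to zero gives the nullclines P + 0.726Q = 528 and 0.748P + Q = 644.
Substituting Q = 644 - 0.748P into the first: P(1 - 0.726·0.748) = 528 - 0.726·644.
So P* = 60.5/0.457 = 132, and then Q* = 644 - 0.748·132 = 545.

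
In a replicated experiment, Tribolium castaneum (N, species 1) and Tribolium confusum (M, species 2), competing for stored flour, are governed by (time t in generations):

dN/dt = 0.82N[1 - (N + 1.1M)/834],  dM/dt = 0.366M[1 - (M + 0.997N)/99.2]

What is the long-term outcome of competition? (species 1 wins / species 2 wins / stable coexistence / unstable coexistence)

species 1 excludes species 2

Compare the nullcline intercepts: K1/α12 = 834/1.1 = 758 > K2 = 99.2; K2/α21 = 99.2/0.997 = 99.5 < K1 = 834.
Since the inequalities point opposite ways, species 1 can invade but species 2 cannot.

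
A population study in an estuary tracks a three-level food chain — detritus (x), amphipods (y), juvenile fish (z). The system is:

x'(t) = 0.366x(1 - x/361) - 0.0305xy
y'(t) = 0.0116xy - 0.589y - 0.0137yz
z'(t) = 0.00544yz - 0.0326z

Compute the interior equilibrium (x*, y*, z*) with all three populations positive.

x* ≈ 181, y* ≈ 5.99, z* ≈ 110

From dz/dt = 0: 0.00544y* = 0.0326, so y* = 5.99.
From dx/dt = 0: 0.366(1 - x*/361) = 0.0305·5.99, giving x* = 361·(1 - 0.499) = 181.
From dy/dt = 0: 0.0116·181 - 0.589 = 0.0137z*, so z* = 1.51/0.0137 = 110.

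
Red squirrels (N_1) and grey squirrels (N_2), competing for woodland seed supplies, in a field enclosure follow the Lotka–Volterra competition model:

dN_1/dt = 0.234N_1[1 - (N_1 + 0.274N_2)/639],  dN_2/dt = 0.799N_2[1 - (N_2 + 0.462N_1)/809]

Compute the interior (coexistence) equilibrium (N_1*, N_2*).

N_1* ≈ 478, N_2* ≈ 588

Setting both brackets to zero gives the nullclines N_1 + 0.274N_2 = 639 and 0.462N_1 + N_2 = 809.
Substituting N_2 = 809 - 0.462N_1 into the first: N_1(1 - 0.274·0.462) = 639 - 0.274·809.
So N_1* = 417/0.873 = 478, and then N_2* = 809 - 0.462·478 = 588.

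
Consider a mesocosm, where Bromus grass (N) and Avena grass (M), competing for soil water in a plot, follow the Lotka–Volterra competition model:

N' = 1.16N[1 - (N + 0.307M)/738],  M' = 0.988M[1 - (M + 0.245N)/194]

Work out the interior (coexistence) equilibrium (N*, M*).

Setting both brackets to zero gives the nullclines N + 0.307M = 738 and 0.245N + M = 194.
Substituting M = 194 - 0.245N into the first: N(1 - 0.307·0.245) = 738 - 0.307·194.
So N* = 678/0.925 = 734, and then M* = 194 - 0.245·734 = 14.3.

N* ≈ 734, M* ≈ 14.3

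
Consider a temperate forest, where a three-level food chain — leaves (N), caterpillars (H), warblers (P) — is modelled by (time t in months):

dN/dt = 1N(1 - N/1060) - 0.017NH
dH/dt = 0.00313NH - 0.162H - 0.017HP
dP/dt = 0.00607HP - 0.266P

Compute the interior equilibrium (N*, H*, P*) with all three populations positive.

N* ≈ 270, H* ≈ 43.8, P* ≈ 40.2

From dP/dt = 0: 0.00607H* = 0.266, so H* = 43.8.
From dN/dt = 0: 1(1 - N*/1060) = 0.017·43.8, giving N* = 1060·(1 - 0.745) = 270.
From dH/dt = 0: 0.00313·270 - 0.162 = 0.017P*, so P* = 0.684/0.017 = 40.2.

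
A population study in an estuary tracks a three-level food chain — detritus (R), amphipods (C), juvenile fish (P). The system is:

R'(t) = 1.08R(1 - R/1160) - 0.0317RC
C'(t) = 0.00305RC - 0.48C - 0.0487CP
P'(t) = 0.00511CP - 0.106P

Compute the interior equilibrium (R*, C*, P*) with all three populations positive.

From dP/dt = 0: 0.00511C* = 0.106, so C* = 20.7.
From dR/dt = 0: 1.08(1 - R*/1160) = 0.0317·20.7, giving R* = 1160·(1 - 0.609) = 454.
From dC/dt = 0: 0.00305·454 - 0.48 = 0.0487P*, so P* = 0.904/0.0487 = 18.6.

R* ≈ 454, C* ≈ 20.7, P* ≈ 18.6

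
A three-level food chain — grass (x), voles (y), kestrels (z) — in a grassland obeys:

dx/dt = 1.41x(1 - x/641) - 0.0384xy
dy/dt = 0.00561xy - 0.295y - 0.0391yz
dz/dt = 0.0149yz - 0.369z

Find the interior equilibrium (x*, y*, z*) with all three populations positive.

From dz/dt = 0: 0.0149y* = 0.369, so y* = 24.8.
From dx/dt = 0: 1.41(1 - x*/641) = 0.0384·24.8, giving x* = 641·(1 - 0.674) = 209.
From dy/dt = 0: 0.00561·209 - 0.295 = 0.0391z*, so z* = 0.876/0.0391 = 22.4.

x* ≈ 209, y* ≈ 24.8, z* ≈ 22.4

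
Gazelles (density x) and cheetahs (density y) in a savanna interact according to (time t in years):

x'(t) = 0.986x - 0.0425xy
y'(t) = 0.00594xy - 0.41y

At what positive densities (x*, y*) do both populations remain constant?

Set dy/dt = 0 with y > 0: 0.00594x - 0.41 = 0, so x* = 0.41/0.00594 = 69.
Set dx/dt = 0 with x > 0: 0.986 - 0.0425y = 0, so y* = 0.986/0.0425 = 23.2.

x* ≈ 69, y* ≈ 23.2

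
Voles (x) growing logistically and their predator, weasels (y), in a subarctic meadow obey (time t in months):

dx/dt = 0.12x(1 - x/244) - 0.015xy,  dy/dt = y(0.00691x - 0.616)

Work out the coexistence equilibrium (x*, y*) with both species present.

From dy/dt = 0 with y > 0: 0.00691x* = 0.616, so x* = 89.1.
Substitute into dx/dt = 0: 0.12(1 - 89.1/244) = 0.015y*.
The bracket is 0.635, giving y* = 0.0762/0.015 = 5.08.

x* ≈ 89.1, y* ≈ 5.08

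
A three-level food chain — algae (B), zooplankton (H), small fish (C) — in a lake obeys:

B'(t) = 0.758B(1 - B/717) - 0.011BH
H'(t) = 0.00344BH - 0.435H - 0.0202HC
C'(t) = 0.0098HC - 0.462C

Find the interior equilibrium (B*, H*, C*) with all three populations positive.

From dC/dt = 0: 0.0098H* = 0.462, so H* = 47.1.
From dB/dt = 0: 0.758(1 - B*/717) = 0.011·47.1, giving B* = 717·(1 - 0.684) = 226.
From dH/dt = 0: 0.00344·226 - 0.435 = 0.0202C*, so C* = 0.344/0.0202 = 17.

B* ≈ 226, H* ≈ 47.1, C* ≈ 17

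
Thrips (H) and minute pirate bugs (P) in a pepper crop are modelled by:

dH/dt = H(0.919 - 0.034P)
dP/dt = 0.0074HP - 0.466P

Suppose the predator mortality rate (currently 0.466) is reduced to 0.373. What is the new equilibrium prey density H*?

At the interior fixed point, setting dP/dt = 0 with P > 0 fixes H* = (predator death rate)/(HP coefficient) — independent of the other coefficients.
With the change, H* = 0.373/0.0074 = 50.4; it falls from 63.

H* ≈ 50.4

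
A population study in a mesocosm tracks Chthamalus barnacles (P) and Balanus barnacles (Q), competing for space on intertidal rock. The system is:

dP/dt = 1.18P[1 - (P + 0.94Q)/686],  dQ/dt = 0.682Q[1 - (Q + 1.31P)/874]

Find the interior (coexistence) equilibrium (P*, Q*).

P* ≈ 586, Q* ≈ 107

Setting both brackets to zero gives the nullclines P + 0.94Q = 686 and 1.31P + Q = 874.
Substituting Q = 874 - 1.31P into the first: P(1 - 0.94·1.31) = 686 - 0.94·874.
So P* = -136/-0.231 = 586, and then Q* = 874 - 1.31·586 = 107.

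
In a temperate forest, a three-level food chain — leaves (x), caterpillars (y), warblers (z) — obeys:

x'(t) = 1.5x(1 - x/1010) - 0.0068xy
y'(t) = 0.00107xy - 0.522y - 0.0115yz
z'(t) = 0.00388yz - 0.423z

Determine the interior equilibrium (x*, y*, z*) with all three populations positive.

From dz/dt = 0: 0.00388y* = 0.423, so y* = 109.
From dx/dt = 0: 1.5(1 - x*/1010) = 0.0068·109, giving x* = 1010·(1 - 0.494) = 511.
From dy/dt = 0: 0.00107·511 - 0.522 = 0.0115z*, so z* = 0.0246/0.0115 = 2.14.

x* ≈ 511, y* ≈ 109, z* ≈ 2.14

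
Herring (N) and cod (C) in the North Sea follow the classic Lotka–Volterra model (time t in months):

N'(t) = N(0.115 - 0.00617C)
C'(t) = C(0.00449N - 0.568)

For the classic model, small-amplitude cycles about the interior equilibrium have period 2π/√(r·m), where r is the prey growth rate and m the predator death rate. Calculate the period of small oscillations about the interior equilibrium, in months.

Here r = 0.115 and m = 0.568, so r·m = 0.0653.
ω = √0.0653 = 0.256 per month, hence T = 2π/ω ≈ 24.6 months.

T ≈ 24.6 months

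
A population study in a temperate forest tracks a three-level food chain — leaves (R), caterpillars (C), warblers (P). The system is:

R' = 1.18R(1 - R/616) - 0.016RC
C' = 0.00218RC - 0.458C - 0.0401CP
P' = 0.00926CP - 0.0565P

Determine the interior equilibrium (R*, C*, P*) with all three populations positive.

R* ≈ 565, C* ≈ 6.1, P* ≈ 19.3

From dP/dt = 0: 0.00926C* = 0.0565, so C* = 6.1.
From dR/dt = 0: 1.18(1 - R*/616) = 0.016·6.1, giving R* = 616·(1 - 0.0827) = 565.
From dC/dt = 0: 0.00218·565 - 0.458 = 0.0401P*, so P* = 0.774/0.0401 = 19.3.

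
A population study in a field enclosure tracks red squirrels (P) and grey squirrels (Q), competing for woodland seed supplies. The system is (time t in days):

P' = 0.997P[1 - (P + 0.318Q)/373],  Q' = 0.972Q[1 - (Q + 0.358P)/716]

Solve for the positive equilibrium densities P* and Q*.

P* ≈ 164, Q* ≈ 657

Setting both brackets to zero gives the nullclines P + 0.318Q = 373 and 0.358P + Q = 716.
Substituting Q = 716 - 0.358P into the first: P(1 - 0.318·0.358) = 373 - 0.318·716.
So P* = 145/0.886 = 164, and then Q* = 716 - 0.358·164 = 657.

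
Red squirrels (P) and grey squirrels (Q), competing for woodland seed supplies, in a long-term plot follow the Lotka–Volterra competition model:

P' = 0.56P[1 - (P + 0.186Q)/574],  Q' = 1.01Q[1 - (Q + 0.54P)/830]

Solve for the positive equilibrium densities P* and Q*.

Setting both brackets to zero gives the nullclines P + 0.186Q = 574 and 0.54P + Q = 830.
Substituting Q = 830 - 0.54P into the first: P(1 - 0.186·0.54) = 574 - 0.186·830.
So P* = 420/0.9 = 466, and then Q* = 830 - 0.54·466 = 578.

P* ≈ 466, Q* ≈ 578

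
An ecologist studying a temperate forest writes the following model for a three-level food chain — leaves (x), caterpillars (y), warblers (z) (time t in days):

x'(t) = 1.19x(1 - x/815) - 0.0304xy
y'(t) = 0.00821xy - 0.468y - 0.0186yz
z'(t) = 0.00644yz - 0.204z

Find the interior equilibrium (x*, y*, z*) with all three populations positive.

From dz/dt = 0: 0.00644y* = 0.204, so y* = 31.7.
From dx/dt = 0: 1.19(1 - x*/815) = 0.0304·31.7, giving x* = 815·(1 - 0.809) = 155.
From dy/dt = 0: 0.00821·155 - 0.468 = 0.0186z*, so z* = 0.808/0.0186 = 43.5.

x* ≈ 155, y* ≈ 31.7, z* ≈ 43.5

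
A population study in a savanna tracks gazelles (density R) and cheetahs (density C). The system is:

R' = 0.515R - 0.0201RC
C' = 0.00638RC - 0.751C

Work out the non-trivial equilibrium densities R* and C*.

R* ≈ 118, C* ≈ 25.6

Set dC/dt = 0 with C > 0: 0.00638R - 0.751 = 0, so R* = 0.751/0.00638 = 118.
Set dR/dt = 0 with R > 0: 0.515 - 0.0201C = 0, so C* = 0.515/0.0201 = 25.6.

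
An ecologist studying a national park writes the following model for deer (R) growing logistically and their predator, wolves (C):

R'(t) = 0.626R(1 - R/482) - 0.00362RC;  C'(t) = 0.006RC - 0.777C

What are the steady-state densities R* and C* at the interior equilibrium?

R* ≈ 130, C* ≈ 126

From dC/dt = 0 with C > 0: 0.006R* = 0.777, so R* = 130.
Substitute into dR/dt = 0: 0.626(1 - 130/482) = 0.00362C*.
The bracket is 0.731, giving C* = 0.458/0.00362 = 126.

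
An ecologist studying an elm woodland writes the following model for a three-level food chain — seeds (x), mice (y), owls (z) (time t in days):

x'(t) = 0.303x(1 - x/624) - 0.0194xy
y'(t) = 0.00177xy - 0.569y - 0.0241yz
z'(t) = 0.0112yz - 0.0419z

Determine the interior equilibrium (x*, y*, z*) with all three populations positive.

From dz/dt = 0: 0.0112y* = 0.0419, so y* = 3.74.
From dx/dt = 0: 0.303(1 - x*/624) = 0.0194·3.74, giving x* = 624·(1 - 0.24) = 475.
From dy/dt = 0: 0.00177·475 - 0.569 = 0.0241z*, so z* = 0.271/0.0241 = 11.2.

x* ≈ 475, y* ≈ 3.74, z* ≈ 11.2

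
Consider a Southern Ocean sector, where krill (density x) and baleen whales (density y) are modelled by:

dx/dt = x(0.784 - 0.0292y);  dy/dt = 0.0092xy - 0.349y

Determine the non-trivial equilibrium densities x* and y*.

x* ≈ 37.9, y* ≈ 26.8

Set dy/dt = 0 with y > 0: 0.0092x - 0.349 = 0, so x* = 0.349/0.0092 = 37.9.
Set dx/dt = 0 with x > 0: 0.784 - 0.0292y = 0, so y* = 0.784/0.0292 = 26.8.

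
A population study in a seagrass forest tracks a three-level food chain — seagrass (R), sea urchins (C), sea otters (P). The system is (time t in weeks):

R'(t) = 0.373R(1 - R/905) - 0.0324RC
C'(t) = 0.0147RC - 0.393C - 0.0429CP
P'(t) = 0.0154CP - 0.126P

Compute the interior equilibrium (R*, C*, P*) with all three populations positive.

From dP/dt = 0: 0.0154C* = 0.126, so C* = 8.18.
From dR/dt = 0: 0.373(1 - R*/905) = 0.0324·8.18, giving R* = 905·(1 - 0.711) = 262.
From dC/dt = 0: 0.0147·262 - 0.393 = 0.0429P*, so P* = 3.46/0.0429 = 80.6.

R* ≈ 262, C* ≈ 8.18, P* ≈ 80.6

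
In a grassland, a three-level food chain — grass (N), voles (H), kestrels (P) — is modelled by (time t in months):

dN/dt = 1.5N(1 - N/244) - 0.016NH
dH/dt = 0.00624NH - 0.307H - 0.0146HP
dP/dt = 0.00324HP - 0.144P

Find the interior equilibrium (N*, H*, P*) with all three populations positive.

N* ≈ 128, H* ≈ 44.4, P* ≈ 33.8

From dP/dt = 0: 0.00324H* = 0.144, so H* = 44.4.
From dN/dt = 0: 1.5(1 - N*/244) = 0.016·44.4, giving N* = 244·(1 - 0.474) = 128.
From dH/dt = 0: 0.00624·128 - 0.307 = 0.0146P*, so P* = 0.494/0.0146 = 33.8.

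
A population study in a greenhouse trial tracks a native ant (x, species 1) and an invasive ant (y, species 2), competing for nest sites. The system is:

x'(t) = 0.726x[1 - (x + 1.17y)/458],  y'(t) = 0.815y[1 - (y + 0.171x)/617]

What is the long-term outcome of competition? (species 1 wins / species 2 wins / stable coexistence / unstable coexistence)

Compare the nullcline intercepts: K1/α12 = 458/1.17 = 391 < K2 = 617; K2/α21 = 617/0.171 = 3610 > K1 = 458.
Since the inequalities point opposite ways, species 2 can invade but species 1 cannot.

species 2 excludes species 1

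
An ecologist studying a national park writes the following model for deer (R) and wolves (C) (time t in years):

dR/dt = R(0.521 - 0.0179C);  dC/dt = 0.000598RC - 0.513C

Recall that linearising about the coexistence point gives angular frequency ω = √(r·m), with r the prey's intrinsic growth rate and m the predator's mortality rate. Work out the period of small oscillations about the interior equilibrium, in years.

Here r = 0.521 and m = 0.513, so r·m = 0.267.
ω = √0.267 = 0.517 per year, hence T = 2π/ω ≈ 12.2 years.

T ≈ 12.2 years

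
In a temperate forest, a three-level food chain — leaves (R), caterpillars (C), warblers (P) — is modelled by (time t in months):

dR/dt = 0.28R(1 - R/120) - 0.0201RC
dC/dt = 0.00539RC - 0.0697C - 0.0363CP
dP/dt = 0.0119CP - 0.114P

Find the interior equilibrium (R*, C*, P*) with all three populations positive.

From dP/dt = 0: 0.0119C* = 0.114, so C* = 9.58.
From dR/dt = 0: 0.28(1 - R*/120) = 0.0201·9.58, giving R* = 120·(1 - 0.688) = 37.5.
From dC/dt = 0: 0.00539·37.5 - 0.0697 = 0.0363P*, so P* = 0.132/0.0363 = 3.64.

R* ≈ 37.5, C* ≈ 9.58, P* ≈ 3.64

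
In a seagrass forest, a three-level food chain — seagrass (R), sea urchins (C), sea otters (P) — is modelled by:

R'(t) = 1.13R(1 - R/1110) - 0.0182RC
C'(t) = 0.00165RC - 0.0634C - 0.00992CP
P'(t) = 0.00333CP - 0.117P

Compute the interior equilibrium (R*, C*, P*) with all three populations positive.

R* ≈ 482, C* ≈ 35.1, P* ≈ 73.8

From dP/dt = 0: 0.00333C* = 0.117, so C* = 35.1.
From dR/dt = 0: 1.13(1 - R*/1110) = 0.0182·35.1, giving R* = 1110·(1 - 0.566) = 482.
From dC/dt = 0: 0.00165·482 - 0.0634 = 0.00992P*, so P* = 0.732/0.00992 = 73.8.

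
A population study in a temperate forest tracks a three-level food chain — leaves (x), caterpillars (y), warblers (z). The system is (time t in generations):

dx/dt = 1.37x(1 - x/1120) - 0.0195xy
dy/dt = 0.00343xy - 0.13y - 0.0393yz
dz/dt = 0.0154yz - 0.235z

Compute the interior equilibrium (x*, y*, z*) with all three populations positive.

From dz/dt = 0: 0.0154y* = 0.235, so y* = 15.3.
From dx/dt = 0: 1.37(1 - x*/1120) = 0.0195·15.3, giving x* = 1120·(1 - 0.217) = 877.
From dy/dt = 0: 0.00343·877 - 0.13 = 0.0393z*, so z* = 2.88/0.0393 = 73.2.

x* ≈ 877, y* ≈ 15.3, z* ≈ 73.2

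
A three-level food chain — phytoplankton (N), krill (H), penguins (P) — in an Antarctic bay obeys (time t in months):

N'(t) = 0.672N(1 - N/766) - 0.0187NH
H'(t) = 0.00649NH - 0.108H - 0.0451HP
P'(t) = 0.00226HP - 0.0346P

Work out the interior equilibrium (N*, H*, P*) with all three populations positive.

N* ≈ 440, H* ≈ 15.3, P* ≈ 60.9

From dP/dt = 0: 0.00226H* = 0.0346, so H* = 15.3.
From dN/dt = 0: 0.672(1 - N*/766) = 0.0187·15.3, giving N* = 766·(1 - 0.426) = 440.
From dH/dt = 0: 0.00649·440 - 0.108 = 0.0451P*, so P* = 2.75/0.0451 = 60.9.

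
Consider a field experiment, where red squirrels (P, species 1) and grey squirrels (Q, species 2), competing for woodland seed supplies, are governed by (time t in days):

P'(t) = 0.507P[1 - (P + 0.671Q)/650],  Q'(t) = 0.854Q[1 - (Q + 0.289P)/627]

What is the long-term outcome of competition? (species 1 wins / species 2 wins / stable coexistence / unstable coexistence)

stable coexistence

Compare the nullcline intercepts: K1/α12 = 650/0.671 = 969 > K2 = 627; K2/α21 = 627/0.289 = 2170 > K1 = 650.
Since both inequalities hold, each species can invade when rare, so the interior equilibrium is stable.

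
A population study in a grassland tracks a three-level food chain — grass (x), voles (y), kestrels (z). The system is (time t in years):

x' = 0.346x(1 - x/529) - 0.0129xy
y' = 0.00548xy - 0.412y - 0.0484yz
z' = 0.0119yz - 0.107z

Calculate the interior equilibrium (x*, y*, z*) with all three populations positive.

From dz/dt = 0: 0.0119y* = 0.107, so y* = 8.99.
From dx/dt = 0: 0.346(1 - x*/529) = 0.0129·8.99, giving x* = 529·(1 - 0.335) = 352.
From dy/dt = 0: 0.00548·352 - 0.412 = 0.0484z*, so z* = 1.52/0.0484 = 31.3.

x* ≈ 352, y* ≈ 8.99, z* ≈ 31.3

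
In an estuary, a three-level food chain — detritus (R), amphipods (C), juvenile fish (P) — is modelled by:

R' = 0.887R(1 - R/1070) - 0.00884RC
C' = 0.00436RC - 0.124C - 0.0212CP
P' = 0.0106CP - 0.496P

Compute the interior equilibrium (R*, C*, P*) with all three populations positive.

R* ≈ 571, C* ≈ 46.8, P* ≈ 112

From dP/dt = 0: 0.0106C* = 0.496, so C* = 46.8.
From dR/dt = 0: 0.887(1 - R*/1070) = 0.00884·46.8, giving R* = 1070·(1 - 0.466) = 571.
From dC/dt = 0: 0.00436·571 - 0.124 = 0.0212P*, so P* = 2.37/0.0212 = 112.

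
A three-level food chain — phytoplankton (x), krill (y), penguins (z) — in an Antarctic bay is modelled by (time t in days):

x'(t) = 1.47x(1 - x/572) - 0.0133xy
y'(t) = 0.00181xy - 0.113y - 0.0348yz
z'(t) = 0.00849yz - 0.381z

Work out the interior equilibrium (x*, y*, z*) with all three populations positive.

x* ≈ 340, y* ≈ 44.9, z* ≈ 14.4

From dz/dt = 0: 0.00849y* = 0.381, so y* = 44.9.
From dx/dt = 0: 1.47(1 - x*/572) = 0.0133·44.9, giving x* = 572·(1 - 0.406) = 340.
From dy/dt = 0: 0.00181·340 - 0.113 = 0.0348z*, so z* = 0.502/0.0348 = 14.4.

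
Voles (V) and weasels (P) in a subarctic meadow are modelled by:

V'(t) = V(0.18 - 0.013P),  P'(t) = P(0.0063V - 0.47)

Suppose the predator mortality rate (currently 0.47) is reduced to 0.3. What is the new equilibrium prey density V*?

At the interior fixed point, setting dP/dt = 0 with P > 0 fixes V* = (predator death rate)/(VP coefficient) — independent of the other coefficients.
With the change, V* = 0.3/0.0063 = 47.6; it falls from 74.6.

V* ≈ 47.6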